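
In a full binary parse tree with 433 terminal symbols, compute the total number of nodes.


Leaf nodes (terminals): 433
Internal nodes = n - 1 = 433 - 1 = 432
Total = leaves + internal = 433 + 432 = 865

865


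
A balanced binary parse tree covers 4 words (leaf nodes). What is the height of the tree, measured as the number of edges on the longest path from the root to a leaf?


In a balanced binary tree with n leaves the deepest leaf is ceil(log2(n)) edges below the root.
log2(4) = 2.0000
ceil(2.0000) = 2
height (edges) = 2

2


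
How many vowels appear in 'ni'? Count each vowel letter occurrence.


Scanning each character of 'ni':
  Position 1: 'n' -> consonant (running count: 0)
  Position 2: 'i' -> vowel (running count: 1)
Total vowels: 1

1


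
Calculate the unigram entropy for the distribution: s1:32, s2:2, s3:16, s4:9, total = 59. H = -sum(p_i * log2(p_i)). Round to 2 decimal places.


Computing entropy H = -sum(p_i * log2(p_i)):
  s1: p = 32/59 = 0.5424, -p*log2(p) = 0.4787
  s2: p = 2/59 = 0.0339, -p*log2(p) = 0.1655
  s3: p = 16/59 = 0.2712, -p*log2(p) = 0.5105
  s4: p = 9/59 = 0.1525, -p*log2(p) = 0.4138
H = sum of terms = 1.5685
Rounded to 2 decimals: 1.57

1.57


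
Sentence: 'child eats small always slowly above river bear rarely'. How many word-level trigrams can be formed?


Word trigrams from [9] words:
  Trigram 1: (child eats small)
  Trigram 2: (eats small always)
  Trigram 3: (small always slowly)
  Trigram 4: (always slowly above)
  Trigram 5: (slowly above river)
  Trigram 6: (above river bear)
  Trigram 7: (river bear rarely)
Total word trigrams: 9 - 2 = 7

7


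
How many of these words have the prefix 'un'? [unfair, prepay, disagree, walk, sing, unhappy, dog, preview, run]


Checking each word for prefix 'un':
  'unfair' -> YES, starts with 'un' (count: 1)
  'prepay' -> no (count: 1)
  'disagree' -> no (count: 1)
  'walk' -> no (count: 1)
  'sing' -> no (count: 1)
  'unhappy' -> YES, starts with 'un' (count: 2)
  'dog' -> no (count: 2)
  'preview' -> no (count: 2)
  'run' -> no (count: 2)
Total with prefix 'un': 2

2


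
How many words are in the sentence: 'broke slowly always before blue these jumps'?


Counting words by splitting on spaces:
  Word 1: 'broke'
  Word 2: 'slowly'
  Word 3: 'always'
  Word 4: 'before'
  Word 5: 'blue'
  Word 6: 'these'
  Word 7: 'jumps'
Total words: 7

7


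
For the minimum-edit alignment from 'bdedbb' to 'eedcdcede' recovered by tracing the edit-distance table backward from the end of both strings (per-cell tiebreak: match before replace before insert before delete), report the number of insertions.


Edit distance = 7. Backtracking from cell (6, 9) with preference match > replace > insert > delete,
then listing the resulting alignment 'bdedbb' -> 'eedcdcede' left to right:
  Step 1: insert 'e' [insertion #1]
  Step 2: replace b->e
  Step 3: keep 'd'
  Step 4: replace e->c
  Step 5: keep 'd'
  Step 6: insert 'c' [insertion #2]
  Step 7: insert 'e' [insertion #3]
  Step 8: replace b->d
  Step 9: replace b->e
Total insertions: 3

3


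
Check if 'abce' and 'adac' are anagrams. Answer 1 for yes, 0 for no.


Sort characters of 'abce': 'abce'
Sort characters of 'adac': 'aacd'
Sorted forms differ -> they are NOT anagrams
Result: 0

0


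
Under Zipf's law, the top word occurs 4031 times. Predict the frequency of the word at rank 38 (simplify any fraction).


Zipf's law: freq(rank) = f1 / rank
f1 = 4031, rank = 38
freq = 4031 / 38
GCD(4031, 38) = 1
Simplified: 4031/38

4031/38


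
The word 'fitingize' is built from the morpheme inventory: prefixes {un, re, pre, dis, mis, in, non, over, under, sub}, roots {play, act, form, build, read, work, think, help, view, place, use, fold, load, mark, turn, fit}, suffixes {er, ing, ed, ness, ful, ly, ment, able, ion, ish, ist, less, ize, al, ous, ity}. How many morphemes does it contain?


Segmenting 'fitingize' against the inventory:
  'fit' -> root (morpheme 1)
  'ing' -> suffix (morpheme 2)
  'ize' -> suffix (morpheme 3)
Total morphemes: 3

3


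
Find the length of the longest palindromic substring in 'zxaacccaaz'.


Scanning 'zxaacccaaz' for palindromic substrings.
Substring at positions 2-8: 'aacccaa'.
Check: reverse('aacccaa') = 'aacccaa' -> palindrome confirmed.
Neighbouring characters ('x' / 'z') break symmetry, so it cannot extend further.
No longer palindromic substring exists; longest length = 7

7


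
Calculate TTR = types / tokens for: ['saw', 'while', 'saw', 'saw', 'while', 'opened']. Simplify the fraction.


Tokens: 6
Unique types: ('opened', 'saw', 'while') = 3
TTR = 3/6
Simplify: divide both by 3 -> 1/2
TTR = 1/2

1/2


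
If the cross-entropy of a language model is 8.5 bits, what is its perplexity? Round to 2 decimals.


Perplexity formula: PP = 2^H
H = 8.5
PP = 2^8.5
Decompose: 2^8.5 = 2^8 * 2^0.5 = 2^8 * sqrt(2)
2^8 = 256, sqrt(2) ~ 1.4142136
PP ~ 256 * 1.4142136 = 362.0386816
Rounded to 2 decimals: 362.04

362.04


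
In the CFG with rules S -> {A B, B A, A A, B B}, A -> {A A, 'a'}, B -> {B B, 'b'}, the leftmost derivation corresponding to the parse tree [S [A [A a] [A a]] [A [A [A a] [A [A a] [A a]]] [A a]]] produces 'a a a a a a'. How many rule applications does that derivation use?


Every bracketed nonterminal node [X ...] in the tree is produced by exactly one rule application.
Reading the tree off as a leftmost derivation:
  Step 1: S  =>  A A   (applied S -> A A)
  Step 2: A A  =>  A A A   (applied A -> A A)
  Step 3: A A A  =>  a A A   (applied A -> a)
  Step 4: a A A  =>  a a A   (applied A -> a)
  Step 5: a a A  =>  a a A A   (applied A -> A A)
  Step 6: a a A A  =>  a a A A A   (applied A -> A A)
  Step 7: a a A A A  =>  a a a A A   (applied A -> a)
  Step 8: a a a A A  =>  a a a A A A   (applied A -> A A)
  Step 9: a a a A A A  =>  a a a a A A   (applied A -> a)
  Step 10: a a a a A A  =>  a a a a a A   (applied A -> a)
  Step 11: a a a a a A  =>  a a a a a a   (applied A -> a)
Final yield: a a a a a a
Total rewrite steps: 11

11


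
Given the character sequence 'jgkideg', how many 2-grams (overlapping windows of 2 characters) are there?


String 'jgkideg' has length L = 7.
Number of overlapping n-grams = L - n + 1
Substituting: 7 - 2 + 1 = 6

6


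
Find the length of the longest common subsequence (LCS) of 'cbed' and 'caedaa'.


DP table for LCS of 'cbed' and 'caedaa':
       c  a  e  d  a  a
    0  0  0  0  0  0  0
  c 0  1  1  1  1  1  1
  b 0  1  1  1  1  1  1
  e 0  1  1  2  2  2  2
  d 0  1  1  2  3  3  3
LCS: 'ced'
LCS length = 3

3


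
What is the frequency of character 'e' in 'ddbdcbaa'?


Scanning 'ddbdcbaa' for 'e':
  No matches found.
Total occurrences of 'e': 0

0


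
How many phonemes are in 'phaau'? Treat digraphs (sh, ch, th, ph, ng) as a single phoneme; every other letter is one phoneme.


Parsing 'phaau' greedily, digraphs first:
  'ph' -> digraph (1 consonant phoneme) (phonemes so far: 1)
  'a' -> vowel phoneme (phonemes so far: 2)
  'a' -> vowel phoneme (phonemes so far: 3)
  'u' -> vowel phoneme (phonemes so far: 4)
Total phonemes: 4

4


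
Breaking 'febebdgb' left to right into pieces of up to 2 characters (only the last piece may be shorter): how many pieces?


'febebdgb' has 8 characters.
Chunking with max size 2:
  Chunk 1: 'fe' (positions 0-1)
  Chunk 2: 'be' (positions 2-3)
  Chunk 3: 'bd' (positions 4-5)
  Chunk 4: 'gb' (positions 6-7)
Total chunks: ceil(8 / 2) = 4

4


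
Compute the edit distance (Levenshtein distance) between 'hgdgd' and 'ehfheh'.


Building DP table for s1='hgdgd' (len 5) and s2='ehfheh' (len 6):
       e  h  f  h  e  h
    0  1  2  3  4  5  6
  h 1  1  1  2  3  4  5
  g 2  2  2  2  3  4  5
  d 3  3  3  3  3  4  5
  g 4  4  4  4  4  4  5
  d 5  5  5  5  5  5  5
Edit distance = dp[5][6] = 5

5


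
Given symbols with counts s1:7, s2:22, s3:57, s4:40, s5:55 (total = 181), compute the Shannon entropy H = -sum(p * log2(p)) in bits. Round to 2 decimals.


Computing entropy H = -sum(p_i * log2(p_i)):
  s1: p = 7/181 = 0.0387, -p*log2(p) = 0.1815
  s2: p = 22/181 = 0.1215, -p*log2(p) = 0.3696
  s3: p = 57/181 = 0.3149, -p*log2(p) = 0.5250
  s4: p = 40/181 = 0.2210, -p*log2(p) = 0.4813
  s5: p = 55/181 = 0.3039, -p*log2(p) = 0.5222
H = sum of terms = 2.0796
Rounded to 2 decimals: 2.08

2.08


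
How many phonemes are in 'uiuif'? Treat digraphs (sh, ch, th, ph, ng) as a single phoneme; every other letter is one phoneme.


Parsing 'uiuif' greedily, digraphs first:
  'u' -> vowel phoneme (phonemes so far: 1)
  'i' -> vowel phoneme (phonemes so far: 2)
  'u' -> vowel phoneme (phonemes so far: 3)
  'i' -> vowel phoneme (phonemes so far: 4)
  'f' -> consonant phoneme (phonemes so far: 5)
Total phonemes: 5

5


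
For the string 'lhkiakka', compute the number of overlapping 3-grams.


String 'lhkiakka' has length L = 8.
Number of overlapping n-grams = L - n + 1
Substituting: 8 - 3 + 1 = 6

6


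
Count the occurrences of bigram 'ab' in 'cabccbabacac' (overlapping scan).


Scanning 'cabccbabacac' for bigram 'ab':
  Position 0: 'ca' -> no
  Position 1: 'ab' -> MATCH
  Position 2: 'bc' -> no
  Position 3: 'cc' -> no
  Position 4: 'cb' -> no
  Position 5: 'ba' -> no
  Position 6: 'ab' -> MATCH
  Position 7: 'ba' -> no
  Position 8: 'ac' -> no
  Position 9: 'ca' -> no
  Position 10: 'ac' -> no
Total matches: 2

2


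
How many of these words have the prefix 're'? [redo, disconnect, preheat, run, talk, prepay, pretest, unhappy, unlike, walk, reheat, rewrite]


Checking each word for prefix 're':
  'redo' -> YES, starts with 're' (count: 1)
  'disconnect' -> no (count: 1)
  'preheat' -> no (count: 1)
  'run' -> no (count: 1)
  'talk' -> no (count: 1)
  'prepay' -> no (count: 1)
  'pretest' -> no (count: 1)
  'unhappy' -> no (count: 1)
  'unlike' -> no (count: 1)
  'walk' -> no (count: 1)
  'reheat' -> YES, starts with 're' (count: 2)
  'rewrite' -> YES, starts with 're' (count: 3)
Total with prefix 're': 3

3


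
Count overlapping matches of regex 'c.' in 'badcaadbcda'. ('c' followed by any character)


Pattern: c. means 'c' followed by any character.
Scanning 'badcaadbcda' position-by-position:
  Pos 0: window 'ba' -> no
  Pos 1: window 'ad' -> no
  Pos 2: window 'dc' -> no
  Pos 3: window 'ca' -> MATCH
  Pos 4: window 'aa' -> no
  Pos 5: window 'ad' -> no
  Pos 6: window 'db' -> no
  Pos 7: window 'bc' -> no
  Pos 8: window 'cd' -> MATCH
  Pos 9: window 'da' -> no
  Pos 10: window 'a' -> no
Total matches: 2

2


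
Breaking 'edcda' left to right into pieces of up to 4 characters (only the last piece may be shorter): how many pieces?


'edcda' has 5 characters.
Chunking with max size 4:
  Chunk 1: 'edcd' (positions 0-3)
  Chunk 2: 'a' (positions 4-4)
Total chunks: ceil(5 / 4) = 2

2


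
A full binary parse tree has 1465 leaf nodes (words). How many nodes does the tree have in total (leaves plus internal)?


Leaf nodes (terminals): 1465
Internal nodes = n - 1 = 1465 - 1 = 1464
Total = leaves + internal = 1465 + 1464 = 2929

2929


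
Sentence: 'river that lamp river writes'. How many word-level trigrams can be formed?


Word trigrams from [5] words:
  Trigram 1: (river that lamp)
  Trigram 2: (that lamp river)
  Trigram 3: (lamp river writes)
Total word trigrams: 5 - 2 = 3

3


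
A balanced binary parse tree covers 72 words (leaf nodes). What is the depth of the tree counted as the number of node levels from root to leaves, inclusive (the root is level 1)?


In a balanced binary tree with n leaves the deepest leaf is ceil(log2(n)) edges below the root,
so counting node levels inclusive of root and leaves gives ceil(log2(n)) + 1 levels.
log2(72) = 6.1699
ceil(6.1699) = 7
levels = 7 + 1 = 8

8


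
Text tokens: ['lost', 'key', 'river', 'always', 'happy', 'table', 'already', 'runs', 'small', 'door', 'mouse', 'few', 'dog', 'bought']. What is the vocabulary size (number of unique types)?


Listing all tokens and tracking unique types:
  Token 1: 'lost' -> NEW (unique so far: 1)
  Token 2: 'key' -> NEW (unique so far: 2)
  Token 3: 'river' -> NEW (unique so far: 3)
  Token 4: 'always' -> NEW (unique so far: 4)
  Token 5: 'happy' -> NEW (unique so far: 5)
  Token 6: 'table' -> NEW (unique so far: 6)
  Token 7: 'already' -> NEW (unique so far: 7)
  Token 8: 'runs' -> NEW (unique so far: 8)
  Token 9: 'small' -> NEW (unique so far: 9)
  Token 10: 'door' -> NEW (unique so far: 10)
  Token 11: 'mouse' -> NEW (unique so far: 11)
  Token 12: 'few' -> NEW (unique so far: 12)
  Token 13: 'dog' -> NEW (unique so far: 13)
  Token 14: 'bought' -> NEW (unique so far: 14)
Unique types: ('already', 'always', 'bought', 'dog', 'door', 'few', 'happy', 'key', 'lost', 'mouse', 'river', 'runs', 'small', 'table')
Vocabulary size: 14

14


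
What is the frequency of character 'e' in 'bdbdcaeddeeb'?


Scanning 'bdbdcaeddeeb' for 'e':
  Position 6: 'e' -> MATCH (count: 1)
  Position 9: 'e' -> MATCH (count: 2)
  Position 10: 'e' -> MATCH (count: 3)
Total occurrences of 'e': 3

3


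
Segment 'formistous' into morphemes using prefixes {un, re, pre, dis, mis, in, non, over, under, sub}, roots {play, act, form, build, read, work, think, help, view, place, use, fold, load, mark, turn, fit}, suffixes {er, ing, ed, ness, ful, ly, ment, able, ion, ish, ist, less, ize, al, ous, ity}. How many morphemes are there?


Segmenting 'formistous' against the inventory:
  'form' -> root (morpheme 1)
  'ist' -> suffix (morpheme 2)
  'ous' -> suffix (morpheme 3)
Total morphemes: 3

3


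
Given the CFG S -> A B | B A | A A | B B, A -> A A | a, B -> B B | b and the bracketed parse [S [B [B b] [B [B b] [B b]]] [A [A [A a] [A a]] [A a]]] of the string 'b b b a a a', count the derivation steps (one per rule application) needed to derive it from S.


Every bracketed nonterminal node [X ...] in the tree is produced by exactly one rule application.
Reading the tree off as a leftmost derivation:
  Step 1: S  =>  B A   (applied S -> B A)
  Step 2: B A  =>  B B A   (applied B -> B B)
  Step 3: B B A  =>  b B A   (applied B -> b)
  Step 4: b B A  =>  b B B A   (applied B -> B B)
  Step 5: b B B A  =>  b b B A   (applied B -> b)
  Step 6: b b B A  =>  b b b A   (applied B -> b)
  Step 7: b b b A  =>  b b b A A   (applied A -> A A)
  Step 8: b b b A A  =>  b b b A A A   (applied A -> A A)
  Step 9: b b b A A A  =>  b b b a A A   (applied A -> a)
  Step 10: b b b a A A  =>  b b b a a A   (applied A -> a)
  Step 11: b b b a a A  =>  b b b a a a   (applied A -> a)
Final yield: b b b a a a
Total rewrite steps: 11

11


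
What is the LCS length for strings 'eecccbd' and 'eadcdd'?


DP table for LCS of 'eecccbd' and 'eadcdd':
       e  a  d  c  d  d
    0  0  0  0  0  0  0
  e 0  1  1  1  1  1  1
  e 0  1  1  1  1  1  1
  c 0  1  1  1  2  2  2
  c 0  1  1  1  2  2  2
  c 0  1  1  1  2  2  2
  b 0  1  1  1  2  2  2
  d 0  1  1  2  2  3  3
LCS: 'ecd'
LCS length = 3

3


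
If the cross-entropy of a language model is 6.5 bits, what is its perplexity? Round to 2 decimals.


Perplexity formula: PP = 2^H
H = 6.5
PP = 2^6.5
Decompose: 2^6.5 = 2^6 * 2^0.5 = 2^6 * sqrt(2)
2^6 = 64, sqrt(2) ~ 1.4142136
PP ~ 64 * 1.4142136 = 90.5096704
Rounded to 2 decimals: 90.51

90.51


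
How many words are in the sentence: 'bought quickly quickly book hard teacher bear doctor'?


Counting words by splitting on spaces:
  Word 1: 'bought'
  Word 2: 'quickly'
  Word 3: 'quickly'
  Word 4: 'book'
  Word 5: 'hard'
  Word 6: 'teacher'
  Word 7: 'bear'
  Word 8: 'doctor'
Total words: 8

8


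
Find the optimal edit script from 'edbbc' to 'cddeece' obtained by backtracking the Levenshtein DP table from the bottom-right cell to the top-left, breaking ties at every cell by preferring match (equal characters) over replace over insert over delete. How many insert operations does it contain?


Edit distance = 5. Backtracking from cell (5, 7) with preference match > replace > insert > delete,
then listing the resulting alignment 'edbbc' -> 'cddeece' left to right:
  Step 1: insert 'c' [insertion #1]
  Step 2: replace e->d
  Step 3: keep 'd'
  Step 4: replace b->e
  Step 5: replace b->e
  Step 6: keep 'c'
  Step 7: insert 'e' [insertion #2]
Total insertions: 2

2


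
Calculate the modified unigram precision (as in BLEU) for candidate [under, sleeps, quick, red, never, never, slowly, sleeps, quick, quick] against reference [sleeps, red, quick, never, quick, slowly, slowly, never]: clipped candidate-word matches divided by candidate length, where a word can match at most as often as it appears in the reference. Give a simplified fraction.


Reference word counts: {'never': 2, 'quick': 2, 'red': 1, 'sleeps': 1, 'slowly': 2}
Checking each candidate word (with clipping):
  'under' -> not in reference -> no match (matches: 0)
  'sleeps' -> in reference (ref count 1, used 1/1) -> match (matches: 1)
  'quick' -> in reference (ref count 2, used 1/2) -> match (matches: 2)
  'red' -> in reference (ref count 1, used 1/1) -> match (matches: 3)
  'never' -> in reference (ref count 2, used 1/2) -> match (matches: 4)
  'never' -> in reference (ref count 2, used 2/2) -> match (matches: 5)
  'slowly' -> in reference (ref count 2, used 1/2) -> match (matches: 6)
  'sleeps' -> ref count 1 already used up (1/1) -> clipped, no match (matches: 6)
  'quick' -> in reference (ref count 2, used 2/2) -> match (matches: 7)
  'quick' -> ref count 2 already used up (2/2) -> clipped, no match (matches: 7)
Clipped matches: 7, Candidate length: 10
Precision = 7/10

7/10


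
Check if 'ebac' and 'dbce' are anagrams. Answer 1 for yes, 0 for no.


Sort characters of 'ebac': 'abce'
Sort characters of 'dbce': 'bcde'
Sorted forms differ -> they are NOT anagrams
Result: 0

0


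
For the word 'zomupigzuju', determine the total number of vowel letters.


Scanning each character of 'zomupigzuju':
  Position 1: 'z' -> consonant (running count: 0)
  Position 2: 'o' -> vowel (running count: 1)
  Position 3: 'm' -> consonant (running count: 1)
  Position 4: 'u' -> vowel (running count: 2)
  Position 5: 'p' -> consonant (running count: 2)
  Position 6: 'i' -> vowel (running count: 3)
  Position 7: 'g' -> consonant (running count: 3)
  Position 8: 'z' -> consonant (running count: 3)
  Position 9: 'u' -> vowel (running count: 4)
  Position 10: 'j' -> consonant (running count: 4)
  Position 11: 'u' -> vowel (running count: 5)
Total vowels: 5

5


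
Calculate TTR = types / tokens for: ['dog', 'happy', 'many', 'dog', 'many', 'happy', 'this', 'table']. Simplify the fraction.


Tokens: 8
Unique types: ('dog', 'happy', 'many', 'table', 'this') = 5
TTR = 5/8
Already in lowest terms.

5/8


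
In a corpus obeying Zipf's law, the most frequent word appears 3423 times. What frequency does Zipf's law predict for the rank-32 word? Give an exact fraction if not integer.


Zipf's law: freq(rank) = f1 / rank
f1 = 3423, rank = 32
freq = 3423 / 32
GCD(3423, 32) = 1
Simplified: 3423/32

3423/32


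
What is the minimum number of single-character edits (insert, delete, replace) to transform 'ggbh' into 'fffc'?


Building DP table for s1='ggbh' (len 4) and s2='fffc' (len 4):
       f  f  f  c
    0  1  2  3  4
  g 1  1  2  3  4
  g 2  2  2  3  4
  b 3  3  3  3  4
  h 4  4  4  4  4
Edit distance = dp[4][4] = 4

4


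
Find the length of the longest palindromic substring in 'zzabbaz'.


Scanning 'zzabbaz' for palindromic substrings.
Substring at positions 1-6: 'zabbaz'.
Check: reverse('zabbaz') = 'zabbaz' -> palindrome confirmed.
Neighbouring characters ('z' / '-') break symmetry, so it cannot extend further.
No longer palindromic substring exists; longest length = 6

6


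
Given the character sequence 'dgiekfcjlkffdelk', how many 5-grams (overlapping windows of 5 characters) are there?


String 'dgiekfcjlkffdelk' has length L = 16.
Number of overlapping n-grams = L - n + 1
Substituting: 16 - 5 + 1 = 12

12


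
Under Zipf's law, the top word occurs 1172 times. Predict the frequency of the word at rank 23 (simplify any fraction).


Zipf's law: freq(rank) = f1 / rank
f1 = 1172, rank = 23
freq = 1172 / 23
GCD(1172, 23) = 1
Simplified: 1172/23

1172/23


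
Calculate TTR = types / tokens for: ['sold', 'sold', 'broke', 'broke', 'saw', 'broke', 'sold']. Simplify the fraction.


Tokens: 7
Unique types: ('broke', 'saw', 'sold') = 3
TTR = 3/7
Already in lowest terms.

3/7


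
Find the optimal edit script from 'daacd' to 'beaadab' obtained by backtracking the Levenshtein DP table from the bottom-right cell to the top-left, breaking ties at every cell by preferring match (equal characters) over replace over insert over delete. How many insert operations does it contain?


Edit distance = 5. Backtracking from cell (5, 7) with preference match > replace > insert > delete,
then listing the resulting alignment 'daacd' -> 'beaadab' left to right:
  Step 1: insert 'b' [insertion #1]
  Step 2: replace d->e
  Step 3: keep 'a'
  Step 4: keep 'a'
  Step 5: insert 'd' [insertion #2]
  Step 6: replace c->a
  Step 7: replace d->b
Total insertions: 2

2


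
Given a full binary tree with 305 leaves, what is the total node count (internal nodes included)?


Leaf nodes (terminals): 305
Internal nodes = n - 1 = 305 - 1 = 304
Total = leaves + internal = 305 + 304 = 609

609


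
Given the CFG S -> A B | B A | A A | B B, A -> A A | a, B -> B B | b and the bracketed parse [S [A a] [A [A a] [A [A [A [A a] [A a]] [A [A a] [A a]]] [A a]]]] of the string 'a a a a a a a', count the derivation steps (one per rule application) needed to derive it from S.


Every bracketed nonterminal node [X ...] in the tree is produced by exactly one rule application.
Reading the tree off as a leftmost derivation:
  Step 1: S  =>  A A   (applied S -> A A)
  Step 2: A A  =>  a A   (applied A -> a)
  Step 3: a A  =>  a A A   (applied A -> A A)
  Step 4: a A A  =>  a a A   (applied A -> a)
  Step 5: a a A  =>  a a A A   (applied A -> A A)
  Step 6: a a A A  =>  a a A A A   (applied A -> A A)
  Step 7: a a A A A  =>  a a A A A A   (applied A -> A A)
  Step 8: a a A A A A  =>  a a a A A A   (applied A -> a)
  Step 9: a a a A A A  =>  a a a a A A   (applied A -> a)
  Step 10: a a a a A A  =>  a a a a A A A   (applied A -> A A)
  Step 11: a a a a A A A  =>  a a a a a A A   (applied A -> a)
  Step 12: a a a a a A A  =>  a a a a a a A   (applied A -> a)
  Step 13: a a a a a a A  =>  a a a a a a a   (applied A -> a)
Final yield: a a a a a a a
Total rewrite steps: 13

13


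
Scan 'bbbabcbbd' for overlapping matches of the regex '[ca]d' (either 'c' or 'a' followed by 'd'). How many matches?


Pattern: [ca]d means either 'c' or 'a' followed by 'd'.
Scanning 'bbbabcbbd' position-by-position:
  Pos 0: window 'bb' -> no
  Pos 1: window 'bb' -> no
  Pos 2: window 'ba' -> no
  Pos 3: window 'ab' -> no
  Pos 4: window 'bc' -> no
  Pos 5: window 'cb' -> no
  Pos 6: window 'bb' -> no
  Pos 7: window 'bd' -> no
  Pos 8: window 'd' -> no
Total matches: 0

0


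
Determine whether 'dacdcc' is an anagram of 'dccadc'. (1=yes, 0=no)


Sort characters of 'dacdcc': 'acccdd'
Sort characters of 'dccadc': 'acccdd'
Sorted forms match -> they ARE anagrams
Result: 1

1


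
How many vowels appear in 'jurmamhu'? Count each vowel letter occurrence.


Scanning each character of 'jurmamhu':
  Position 1: 'j' -> consonant (running count: 0)
  Position 2: 'u' -> vowel (running count: 1)
  Position 3: 'r' -> consonant (running count: 1)
  Position 4: 'm' -> consonant (running count: 1)
  Position 5: 'a' -> vowel (running count: 2)
  Position 6: 'm' -> consonant (running count: 2)
  Position 7: 'h' -> consonant (running count: 2)
  Position 8: 'u' -> vowel (running count: 3)
Total vowels: 3

3


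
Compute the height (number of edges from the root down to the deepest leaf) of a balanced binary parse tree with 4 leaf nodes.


In a balanced binary tree with n leaves the deepest leaf is ceil(log2(n)) edges below the root.
log2(4) = 2.0000
ceil(2.0000) = 2
height (edges) = 2

2


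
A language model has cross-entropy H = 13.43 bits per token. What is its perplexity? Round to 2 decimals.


Perplexity formula: PP = 2^H
H = 13.43
PP = 2^13.43
Decompose: 2^13.43 = 2^13 * 2^0.43
2^13 = 8192, 2^0.43 ~ 1.3472336
PP ~ 8192 * 1.3472336 = 11036.5376512
Rounded to 2 decimals: 11036.54

11036.54


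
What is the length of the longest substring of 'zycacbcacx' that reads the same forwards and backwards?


Scanning 'zycacbcacx' for palindromic substrings.
Substring at positions 2-8: 'cacbcac'.
Check: reverse('cacbcac') = 'cacbcac' -> palindrome confirmed.
Neighbouring characters ('y' / 'x') break symmetry, so it cannot extend further.
No longer palindromic substring exists; longest length = 7

7


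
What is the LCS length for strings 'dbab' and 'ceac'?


DP table for LCS of 'dbab' and 'ceac':
       c  e  a  c
    0  0  0  0  0
  d 0  0  0  0  0
  b 0  0  0  0  0
  a 0  0  0  1  1
  b 0  0  0  1  1
LCS: 'a'
LCS length = 1

1


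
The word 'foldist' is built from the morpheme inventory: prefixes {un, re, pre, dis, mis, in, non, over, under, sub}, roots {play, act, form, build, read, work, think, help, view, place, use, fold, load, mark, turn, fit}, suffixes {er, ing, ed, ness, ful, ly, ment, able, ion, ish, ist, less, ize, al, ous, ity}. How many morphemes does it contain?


Segmenting 'foldist' against the inventory:
  'fold' -> root (morpheme 1)
  'ist' -> suffix (morpheme 2)
Total morphemes: 2

2


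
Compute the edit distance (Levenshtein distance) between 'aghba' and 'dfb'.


Building DP table for s1='aghba' (len 5) and s2='dfb' (len 3):
       d  f  b
    0  1  2  3
  a 1  1  2  3
  g 2  2  2  3
  h 3  3  3  3
  b 4  4  4  3
  a 5  5  5  4
Edit distance = dp[5][3] = 4

4


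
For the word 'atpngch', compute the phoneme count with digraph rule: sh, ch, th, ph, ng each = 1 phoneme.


Parsing 'atpngch' greedily, digraphs first:
  'a' -> vowel phoneme (phonemes so far: 1)
  't' -> consonant phoneme (phonemes so far: 2)
  'p' -> consonant phoneme (phonemes so far: 3)
  'ng' -> digraph (1 consonant phoneme) (phonemes so far: 4)
  'ch' -> digraph (1 consonant phoneme) (phonemes so far: 5)
Total phonemes: 5

5


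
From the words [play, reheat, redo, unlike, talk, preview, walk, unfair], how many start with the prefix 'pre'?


Checking each word for prefix 'pre':
  'play' -> no (count: 0)
  'reheat' -> no (count: 0)
  'redo' -> no (count: 0)
  'unlike' -> no (count: 0)
  'talk' -> no (count: 0)
  'preview' -> YES, starts with 'pre' (count: 1)
  'walk' -> no (count: 1)
  'unfair' -> no (count: 1)
Total with prefix 'pre': 1

1


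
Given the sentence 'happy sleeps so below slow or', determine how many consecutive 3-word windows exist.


Word trigrams from [6] words:
  Trigram 1: (happy sleeps so)
  Trigram 2: (sleeps so below)
  Trigram 3: (so below slow)
  Trigram 4: (below slow or)
Total word trigrams: 6 - 2 = 4

4


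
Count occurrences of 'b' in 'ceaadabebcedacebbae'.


Scanning 'ceaadabebcedacebbae' for 'b':
  Position 6: 'b' -> MATCH (count: 1)
  Position 8: 'b' -> MATCH (count: 2)
  Position 15: 'b' -> MATCH (count: 3)
  Position 16: 'b' -> MATCH (count: 4)
Total occurrences of 'b': 4

4


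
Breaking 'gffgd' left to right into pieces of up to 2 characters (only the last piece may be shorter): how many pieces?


'gffgd' has 5 characters.
Chunking with max size 2:
  Chunk 1: 'gf' (positions 0-1)
  Chunk 2: 'fg' (positions 2-3)
  Chunk 3: 'd' (positions 4-4)
Total chunks: ceil(5 / 2) = 3

3


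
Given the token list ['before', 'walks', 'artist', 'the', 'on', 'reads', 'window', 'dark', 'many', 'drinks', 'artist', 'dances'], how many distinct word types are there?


Listing all tokens and tracking unique types:
  Token 1: 'before' -> NEW (unique so far: 1)
  Token 2: 'walks' -> NEW (unique so far: 2)
  Token 3: 'artist' -> NEW (unique so far: 3)
  Token 4: 'the' -> NEW (unique so far: 4)
  Token 5: 'on' -> NEW (unique so far: 5)
  Token 6: 'reads' -> NEW (unique so far: 6)
  Token 7: 'window' -> NEW (unique so far: 7)
  Token 8: 'dark' -> NEW (unique so far: 8)
  Token 9: 'many' -> NEW (unique so far: 9)
  Token 10: 'drinks' -> NEW (unique so far: 10)
  Token 11: 'artist' -> duplicate (unique so far: 10)
  Token 12: 'dances' -> NEW (unique so far: 11)
Unique types: ('artist', 'before', 'dances', 'dark', 'drinks', 'many', 'on', 'reads', 'the', 'walks', 'window')
Vocabulary size: 11

11


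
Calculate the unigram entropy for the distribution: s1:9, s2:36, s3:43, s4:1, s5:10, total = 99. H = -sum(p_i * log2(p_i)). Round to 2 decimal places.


Computing entropy H = -sum(p_i * log2(p_i)):
  s1: p = 9/99 = 0.0909, -p*log2(p) = 0.3145
  s2: p = 36/99 = 0.3636, -p*log2(p) = 0.5307
  s3: p = 43/99 = 0.4343, -p*log2(p) = 0.5226
  s4: p = 1/99 = 0.0101, -p*log2(p) = 0.0670
  s5: p = 10/99 = 0.1010, -p*log2(p) = 0.3341
H = sum of terms = 1.7689
Rounded to 2 decimals: 1.77

1.77


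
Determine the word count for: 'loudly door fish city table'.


Counting words by splitting on spaces:
  Word 1: 'loudly'
  Word 2: 'door'
  Word 3: 'fish'
  Word 4: 'city'
  Word 5: 'table'
Total words: 5

5


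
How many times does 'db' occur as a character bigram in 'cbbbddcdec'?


Scanning 'cbbbddcdec' for bigram 'db':
  Position 0: 'cb' -> no
  Position 1: 'bb' -> no
  Position 2: 'bb' -> no
  Position 3: 'bd' -> no
  Position 4: 'dd' -> no
  Position 5: 'dc' -> no
  Position 6: 'cd' -> no
  Position 7: 'de' -> no
  Position 8: 'ec' -> no
Total matches: 0

0


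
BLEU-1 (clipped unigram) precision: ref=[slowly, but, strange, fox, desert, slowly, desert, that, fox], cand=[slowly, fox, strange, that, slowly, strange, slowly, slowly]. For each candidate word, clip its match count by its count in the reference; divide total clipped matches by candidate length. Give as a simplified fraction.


Reference word counts: {'but': 1, 'desert': 2, 'fox': 2, 'slowly': 2, 'strange': 1, 'that': 1}
Checking each candidate word (with clipping):
  'slowly' -> in reference (ref count 2, used 1/2) -> match (matches: 1)
  'fox' -> in reference (ref count 2, used 1/2) -> match (matches: 2)
  'strange' -> in reference (ref count 1, used 1/1) -> match (matches: 3)
  'that' -> in reference (ref count 1, used 1/1) -> match (matches: 4)
  'slowly' -> in reference (ref count 2, used 2/2) -> match (matches: 5)
  'strange' -> ref count 1 already used up (1/1) -> clipped, no match (matches: 5)
  'slowly' -> ref count 2 already used up (2/2) -> clipped, no match (matches: 5)
  'slowly' -> ref count 2 already used up (2/2) -> clipped, no match (matches: 5)
Clipped matches: 5, Candidate length: 8
Precision = 5/8

5/8


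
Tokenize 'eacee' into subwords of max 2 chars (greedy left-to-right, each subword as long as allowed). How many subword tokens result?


'eacee' has 5 characters.
Chunking with max size 2:
  Chunk 1: 'ea' (positions 0-1)
  Chunk 2: 'ce' (positions 2-3)
  Chunk 3: 'e' (positions 4-4)
Total chunks: ceil(5 / 2) = 3

3


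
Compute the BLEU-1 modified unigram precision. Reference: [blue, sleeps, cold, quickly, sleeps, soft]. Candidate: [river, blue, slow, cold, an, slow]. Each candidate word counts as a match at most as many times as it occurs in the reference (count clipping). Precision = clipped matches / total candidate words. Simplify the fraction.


Reference word counts: {'blue': 1, 'cold': 1, 'quickly': 1, 'sleeps': 2, 'soft': 1}
Checking each candidate word (with clipping):
  'river' -> not in reference -> no match (matches: 0)
  'blue' -> in reference (ref count 1, used 1/1) -> match (matches: 1)
  'slow' -> not in reference -> no match (matches: 1)
  'cold' -> in reference (ref count 1, used 1/1) -> match (matches: 2)
  'an' -> not in reference -> no match (matches: 2)
  'slow' -> not in reference -> no match (matches: 2)
Clipped matches: 2, Candidate length: 6
Precision = 2/6 = 1/3

1/3


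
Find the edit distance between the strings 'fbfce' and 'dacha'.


Building DP table for s1='fbfce' (len 5) and s2='dacha' (len 5):
       d  a  c  h  a
    0  1  2  3  4  5
  f 1  1  2  3  4  5
  b 2  2  2  3  4  5
  f 3  3  3  3  4  5
  c 4  4  4  3  4  5
  e 5  5  5  4  4  5
Edit distance = dp[5][5] = 5

5


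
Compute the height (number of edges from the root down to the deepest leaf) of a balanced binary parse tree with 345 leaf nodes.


In a balanced binary tree with n leaves the deepest leaf is ceil(log2(n)) edges below the root.
log2(345) = 8.4305
ceil(8.4305) = 9
height (edges) = 9

9


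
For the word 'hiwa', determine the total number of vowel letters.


Scanning each character of 'hiwa':
  Position 1: 'h' -> consonant (running count: 0)
  Position 2: 'i' -> vowel (running count: 1)
  Position 3: 'w' -> consonant (running count: 1)
  Position 4: 'a' -> vowel (running count: 2)
Total vowels: 2

2


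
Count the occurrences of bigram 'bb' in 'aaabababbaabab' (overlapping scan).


Scanning 'aaabababbaabab' for bigram 'bb':
  Position 0: 'aa' -> no
  Position 1: 'aa' -> no
  Position 2: 'ab' -> no
  Position 3: 'ba' -> no
  Position 4: 'ab' -> no
  Position 5: 'ba' -> no
  Position 6: 'ab' -> no
  Position 7: 'bb' -> MATCH
  Position 8: 'ba' -> no
  Position 9: 'aa' -> no
  Position 10: 'ab' -> no
  Position 11: 'ba' -> no
  Position 12: 'ab' -> no
Total matches: 1

1


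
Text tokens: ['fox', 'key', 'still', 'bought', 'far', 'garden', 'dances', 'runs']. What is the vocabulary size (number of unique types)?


Listing all tokens and tracking unique types:
  Token 1: 'fox' -> NEW (unique so far: 1)
  Token 2: 'key' -> NEW (unique so far: 2)
  Token 3: 'still' -> NEW (unique so far: 3)
  Token 4: 'bought' -> NEW (unique so far: 4)
  Token 5: 'far' -> NEW (unique so far: 5)
  Token 6: 'garden' -> NEW (unique so far: 6)
  Token 7: 'dances' -> NEW (unique so far: 7)
  Token 8: 'runs' -> NEW (unique so far: 8)
Unique types: ('bought', 'dances', 'far', 'fox', 'garden', 'key', 'runs', 'still')
Vocabulary size: 8

8


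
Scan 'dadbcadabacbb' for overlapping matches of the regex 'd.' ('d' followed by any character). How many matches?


Pattern: d. means 'd' followed by any character.
Scanning 'dadbcadabacbb' position-by-position:
  Pos 0: window 'da' -> MATCH
  Pos 1: window 'ad' -> no
  Pos 2: window 'db' -> MATCH
  Pos 3: window 'bc' -> no
  Pos 4: window 'ca' -> no
  Pos 5: window 'ad' -> no
  Pos 6: window 'da' -> MATCH
  Pos 7: window 'ab' -> no
  Pos 8: window 'ba' -> no
  Pos 9: window 'ac' -> no
  Pos 10: window 'cb' -> no
  Pos 11: window 'bb' -> no
  Pos 12: window 'b' -> no
Total matches: 3

3


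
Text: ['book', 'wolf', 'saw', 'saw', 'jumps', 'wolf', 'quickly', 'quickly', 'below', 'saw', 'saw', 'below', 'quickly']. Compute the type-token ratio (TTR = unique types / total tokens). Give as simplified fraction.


Tokens: 13
Unique types: ('below', 'book', 'jumps', 'quickly', 'saw', 'wolf') = 6
TTR = 6/13
Already in lowest terms.

6/13


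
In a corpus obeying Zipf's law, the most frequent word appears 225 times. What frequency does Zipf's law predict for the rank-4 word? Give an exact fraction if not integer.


Zipf's law: freq(rank) = f1 / rank
f1 = 225, rank = 4
freq = 225 / 4
GCD(225, 4) = 1
Simplified: 225/4

225/4


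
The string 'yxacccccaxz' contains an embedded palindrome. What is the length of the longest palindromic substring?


Scanning 'yxacccccaxz' for palindromic substrings.
Substring at positions 1-9: 'xacccccax'.
Check: reverse('xacccccax') = 'xacccccax' -> palindrome confirmed.
Neighbouring characters ('y' / 'z') break symmetry, so it cannot extend further.
No longer palindromic substring exists; longest length = 9

9


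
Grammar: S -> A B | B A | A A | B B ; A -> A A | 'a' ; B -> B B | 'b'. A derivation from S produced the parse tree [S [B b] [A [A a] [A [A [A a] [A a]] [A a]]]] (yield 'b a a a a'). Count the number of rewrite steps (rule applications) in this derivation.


Every bracketed nonterminal node [X ...] in the tree is produced by exactly one rule application.
Reading the tree off as a leftmost derivation:
  Step 1: S  =>  B A   (applied S -> B A)
  Step 2: B A  =>  b A   (applied B -> b)
  Step 3: b A  =>  b A A   (applied A -> A A)
  Step 4: b A A  =>  b a A   (applied A -> a)
  Step 5: b a A  =>  b a A A   (applied A -> A A)
  Step 6: b a A A  =>  b a A A A   (applied A -> A A)
  Step 7: b a A A A  =>  b a a A A   (applied A -> a)
  Step 8: b a a A A  =>  b a a a A   (applied A -> a)
  Step 9: b a a a A  =>  b a a a a   (applied A -> a)
Final yield: b a a a a
Total rewrite steps: 9

9


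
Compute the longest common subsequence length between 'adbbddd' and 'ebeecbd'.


DP table for LCS of 'adbbddd' and 'ebeecbd':
       e  b  e  e  c  b  d
    0  0  0  0  0  0  0  0
  a 0  0  0  0  0  0  0  0
  d 0  0  0  0  0  0  0  1
  b 0  0  1  1  1  1  1  1
  b 0  0  1  1  1  1  2  2
  d 0  0  1  1  1  1  2  3
  d 0  0  1  1  1  1  2  3
  d 0  0  1  1  1  1  2  3
LCS: 'bbd'
LCS length = 3

3


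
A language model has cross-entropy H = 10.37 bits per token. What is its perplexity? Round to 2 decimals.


Perplexity formula: PP = 2^H
H = 10.37
PP = 2^10.37
Decompose: 2^10.37 = 2^10 * 2^0.37
2^10 = 1024, 2^0.37 ~ 1.2923528
PP ~ 1024 * 1.2923528 = 1323.3692672
Rounded to 2 decimals: 1323.37

1323.37


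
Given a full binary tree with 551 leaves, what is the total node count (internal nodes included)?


Leaf nodes (terminals): 551
Internal nodes = n - 1 = 551 - 1 = 550
Total = leaves + internal = 551 + 550 = 1101

1101


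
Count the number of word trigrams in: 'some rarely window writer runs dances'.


Word trigrams from [6] words:
  Trigram 1: (some rarely window)
  Trigram 2: (rarely window writer)
  Trigram 3: (window writer runs)
  Trigram 4: (writer runs dances)
Total word trigrams: 6 - 2 = 4

4


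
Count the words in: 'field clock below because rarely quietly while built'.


Counting words by splitting on spaces:
  Word 1: 'field'
  Word 2: 'clock'
  Word 3: 'below'
  Word 4: 'because'
  Word 5: 'rarely'
  Word 6: 'quietly'
  Word 7: 'while'
  Word 8: 'built'
Total words: 8

8


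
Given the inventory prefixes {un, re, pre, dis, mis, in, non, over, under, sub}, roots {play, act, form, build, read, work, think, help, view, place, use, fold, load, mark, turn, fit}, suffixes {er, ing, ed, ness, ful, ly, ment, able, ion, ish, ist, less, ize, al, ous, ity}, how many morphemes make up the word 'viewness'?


Segmenting 'viewness' against the inventory:
  'view' -> root (morpheme 1)
  'ness' -> suffix (morpheme 2)
Total morphemes: 2

2


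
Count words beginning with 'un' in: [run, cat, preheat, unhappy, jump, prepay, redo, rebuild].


Checking each word for prefix 'un':
  'run' -> no (count: 0)
  'cat' -> no (count: 0)
  'preheat' -> no (count: 0)
  'unhappy' -> YES, starts with 'un' (count: 1)
  'jump' -> no (count: 1)
  'prepay' -> no (count: 1)
  'redo' -> no (count: 1)
  'rebuild' -> no (count: 1)
Total with prefix 'un': 1

1


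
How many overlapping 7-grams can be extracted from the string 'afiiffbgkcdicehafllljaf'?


String 'afiiffbgkcdicehafllljaf' has length L = 23.
Number of overlapping n-grams = L - n + 1
Substituting: 23 - 7 + 1 = 17

17


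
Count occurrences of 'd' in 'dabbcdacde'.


Scanning 'dabbcdacde' for 'd':
  Position 0: 'd' -> MATCH (count: 1)
  Position 5: 'd' -> MATCH (count: 2)
  Position 8: 'd' -> MATCH (count: 3)
Total occurrences of 'd': 3

3


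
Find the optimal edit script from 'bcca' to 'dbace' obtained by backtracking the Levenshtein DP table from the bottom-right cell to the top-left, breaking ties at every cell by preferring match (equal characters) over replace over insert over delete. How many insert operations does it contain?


Edit distance = 3. Backtracking from cell (4, 5) with preference match > replace > insert > delete,
then listing the resulting alignment 'bcca' -> 'dbace' left to right:
  Step 1: insert 'd' [insertion #1]
  Step 2: keep 'b'
  Step 3: replace c->a
  Step 4: keep 'c'
  Step 5: replace a->e
Total insertions: 1

1


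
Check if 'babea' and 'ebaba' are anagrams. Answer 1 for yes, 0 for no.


Sort characters of 'babea': 'aabbe'
Sort characters of 'ebaba': 'aabbe'
Sorted forms match -> they ARE anagrams
Result: 1

1
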